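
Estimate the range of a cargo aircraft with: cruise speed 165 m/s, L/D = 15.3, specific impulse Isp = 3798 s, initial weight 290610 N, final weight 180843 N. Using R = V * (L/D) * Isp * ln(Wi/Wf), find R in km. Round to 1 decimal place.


Step 1: Coefficient = V * (L/D) * Isp = 165 * 15.3 * 3798 = 9588051.0 m
Step 2: Wi/Wf = 290610 / 180843 = 1.606974
Step 3: ln(1.606974) = 0.474353
Step 4: R = 9588051.0 * 0.474353 = 4548119.9 m = 4548.1 km

4548.1


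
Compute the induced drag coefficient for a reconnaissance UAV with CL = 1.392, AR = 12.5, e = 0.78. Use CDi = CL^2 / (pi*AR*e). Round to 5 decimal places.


Step 1: CL^2 = 1.392^2 = 1.937664
Step 2: pi * AR * e = 3.14159 * 12.5 * 0.78 = 30.630528
Step 3: CDi = 1.937664 / 30.630528 = 0.06326

0.06326


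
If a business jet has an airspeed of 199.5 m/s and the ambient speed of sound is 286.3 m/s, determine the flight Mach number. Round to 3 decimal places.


Step 1: M = V / a = 199.5 / 286.3
Step 2: M = 0.697

0.697


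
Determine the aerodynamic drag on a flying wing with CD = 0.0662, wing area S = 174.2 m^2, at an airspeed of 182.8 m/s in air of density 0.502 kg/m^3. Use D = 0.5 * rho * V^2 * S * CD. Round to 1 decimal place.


Step 1: Dynamic pressure q = 0.5 * 0.502 * 182.8^2 = 8387.3758 Pa
Step 2: Drag D = q * S * CD = 8387.3758 * 174.2 * 0.0662
Step 3: D = 96723.6 N

96723.6


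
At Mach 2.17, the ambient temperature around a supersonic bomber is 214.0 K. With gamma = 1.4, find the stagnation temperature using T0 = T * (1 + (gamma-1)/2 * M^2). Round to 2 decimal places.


Step 1: (gamma-1)/2 = 0.2
Step 2: M^2 = 4.7089
Step 3: 1 + 0.2 * 4.7089 = 1.94178
Step 4: T0 = 214.0 * 1.94178 = 415.54 K

415.54


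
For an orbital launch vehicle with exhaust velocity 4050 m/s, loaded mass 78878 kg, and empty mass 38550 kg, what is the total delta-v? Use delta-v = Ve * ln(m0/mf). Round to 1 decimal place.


Step 1: Mass ratio m0/mf = 78878 / 38550 = 2.046122
Step 2: ln(2.046122) = 0.715946
Step 3: delta-v = 4050 * 0.715946 = 2899.6 m/s

2899.6


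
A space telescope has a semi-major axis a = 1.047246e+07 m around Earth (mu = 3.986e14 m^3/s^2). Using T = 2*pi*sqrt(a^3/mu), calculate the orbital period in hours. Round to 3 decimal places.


Step 1: a^3 / mu = 1.148540e+21 / 3.986e14 = 2.881435e+06
Step 2: sqrt(2.881435e+06) = 1697.479 s
Step 3: T = 2*pi * 1697.479 = 10665.58 s
Step 4: T in hours = 10665.58 / 3600 = 2.963 hours

2.963


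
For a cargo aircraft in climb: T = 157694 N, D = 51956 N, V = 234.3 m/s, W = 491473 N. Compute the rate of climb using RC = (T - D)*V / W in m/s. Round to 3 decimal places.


Step 1: Excess thrust = T - D = 157694 - 51956 = 105738 N
Step 2: Excess power = 105738 * 234.3 = 24774413.4 W
Step 3: RC = 24774413.4 / 491473 = 50.408 m/s

50.408


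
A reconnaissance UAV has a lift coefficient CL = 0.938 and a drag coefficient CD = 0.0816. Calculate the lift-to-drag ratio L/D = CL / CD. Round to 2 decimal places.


Step 1: L/D = CL / CD = 0.938 / 0.0816
Step 2: L/D = 11.50

11.50


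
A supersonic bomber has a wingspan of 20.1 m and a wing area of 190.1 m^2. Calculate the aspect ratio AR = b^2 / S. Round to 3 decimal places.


Step 1: b^2 = 20.1^2 = 404.01
Step 2: AR = 404.01 / 190.1 = 2.125

2.125


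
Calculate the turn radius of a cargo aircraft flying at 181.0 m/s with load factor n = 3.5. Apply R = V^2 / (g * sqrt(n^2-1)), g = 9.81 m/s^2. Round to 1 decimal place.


Step 1: V^2 = 181.0^2 = 32761.0
Step 2: n^2 - 1 = 3.5^2 - 1 = 11.25
Step 3: sqrt(11.25) = 3.354102
Step 4: R = 32761.0 / (9.81 * 3.354102) = 995.7 m

995.7


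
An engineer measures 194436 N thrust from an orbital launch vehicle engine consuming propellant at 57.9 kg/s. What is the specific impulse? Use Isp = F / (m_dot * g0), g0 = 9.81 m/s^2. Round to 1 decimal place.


Step 1: m_dot * g0 = 57.9 * 9.81 = 568.0
Step 2: Isp = 194436 / 568.0 = 342.3 s

342.3


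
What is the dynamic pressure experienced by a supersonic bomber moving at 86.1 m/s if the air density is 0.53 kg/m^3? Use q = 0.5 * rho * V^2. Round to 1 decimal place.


Step 1: V^2 = 86.1^2 = 7413.21
Step 2: q = 0.5 * 0.53 * 7413.21
Step 3: q = 1964.5 Pa

1964.5


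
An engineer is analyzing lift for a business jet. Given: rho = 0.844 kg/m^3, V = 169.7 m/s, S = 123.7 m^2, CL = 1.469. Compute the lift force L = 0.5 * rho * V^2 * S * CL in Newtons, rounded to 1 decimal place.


Step 1: Calculate dynamic pressure q = 0.5 * 0.844 * 169.7^2 = 0.5 * 0.844 * 28798.09 = 12152.794 Pa
Step 2: Multiply by wing area and lift coefficient: L = 12152.794 * 123.7 * 1.469
Step 3: L = 1503300.6153 * 1.469 = 2208348.6 N

2208348.6


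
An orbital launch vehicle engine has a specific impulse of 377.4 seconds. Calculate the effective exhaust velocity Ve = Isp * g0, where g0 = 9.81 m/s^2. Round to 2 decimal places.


Step 1: Ve = Isp * g0 = 377.4 * 9.81
Step 2: Ve = 3702.29 m/s

3702.29


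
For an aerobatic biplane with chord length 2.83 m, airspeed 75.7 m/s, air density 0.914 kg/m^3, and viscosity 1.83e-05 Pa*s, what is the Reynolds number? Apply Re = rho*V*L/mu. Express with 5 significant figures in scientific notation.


Step 1: Numerator = rho * V * L = 0.914 * 75.7 * 2.83 = 195.807134
Step 2: Re = 195.807134 / 1.83e-05
Step 3: Re = 1.0700e+07

1.0700e+07


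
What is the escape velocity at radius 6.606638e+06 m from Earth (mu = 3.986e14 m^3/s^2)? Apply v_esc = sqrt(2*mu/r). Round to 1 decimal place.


Step 1: 2*mu/r = 2 * 3.986e14 / 6.606638e+06 = 120666517.5237
Step 2: v_esc = sqrt(120666517.5237) = 10984.8 m/s

10984.8


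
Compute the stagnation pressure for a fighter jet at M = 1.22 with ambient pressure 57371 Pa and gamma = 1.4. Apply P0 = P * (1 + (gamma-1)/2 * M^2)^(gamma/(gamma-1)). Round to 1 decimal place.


Step 1: (gamma-1)/2 * M^2 = 0.2 * 1.4884 = 0.29768
Step 2: 1 + 0.29768 = 1.29768
Step 3: Exponent gamma/(gamma-1) = 3.5
Step 4: P0 = 57371 * 1.29768^3.5 = 142816.7 Pa

142816.7


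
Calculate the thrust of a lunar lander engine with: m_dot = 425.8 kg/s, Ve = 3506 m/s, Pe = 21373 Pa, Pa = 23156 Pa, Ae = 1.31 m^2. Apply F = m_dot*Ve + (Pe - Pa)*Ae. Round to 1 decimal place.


Step 1: Momentum thrust = m_dot * Ve = 425.8 * 3506 = 1492854.8 N
Step 2: Pressure thrust = (Pe - Pa) * Ae = (21373 - 23156) * 1.31 = -2335.73 N
Step 3: Total thrust F = 1492854.8 + -2335.73 = 1490519.1 N

1490519.1


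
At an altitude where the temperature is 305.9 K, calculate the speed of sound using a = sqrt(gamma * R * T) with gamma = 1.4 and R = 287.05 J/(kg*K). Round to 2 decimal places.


Step 1: gamma * R * T = 1.4 * 287.05 * 305.9 = 122932.033
Step 2: a = sqrt(122932.033) = 350.62 m/s

350.62


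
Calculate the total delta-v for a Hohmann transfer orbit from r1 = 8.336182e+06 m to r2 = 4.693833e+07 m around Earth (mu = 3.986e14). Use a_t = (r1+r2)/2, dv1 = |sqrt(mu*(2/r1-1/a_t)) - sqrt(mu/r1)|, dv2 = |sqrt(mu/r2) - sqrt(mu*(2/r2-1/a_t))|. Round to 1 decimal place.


Step 1: Transfer semi-major axis a_t = (8.336182e+06 + 4.693833e+07) / 2 = 2.763726e+07 m
Step 2: v1 (circular at r1) = sqrt(mu/r1) = 6914.89 m/s
Step 3: v_t1 = sqrt(mu*(2/r1 - 1/a_t)) = 9011.59 m/s
Step 4: dv1 = |9011.59 - 6914.89| = 2096.7 m/s
Step 5: v2 (circular at r2) = 2914.1 m/s, v_t2 = 1600.45 m/s
Step 6: dv2 = |2914.1 - 1600.45| = 1313.66 m/s
Step 7: Total delta-v = 2096.7 + 1313.66 = 3410.4 m/s

3410.4


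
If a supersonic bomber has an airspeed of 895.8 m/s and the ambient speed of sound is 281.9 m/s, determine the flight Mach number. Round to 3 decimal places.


Step 1: M = V / a = 895.8 / 281.9
Step 2: M = 3.178

3.178


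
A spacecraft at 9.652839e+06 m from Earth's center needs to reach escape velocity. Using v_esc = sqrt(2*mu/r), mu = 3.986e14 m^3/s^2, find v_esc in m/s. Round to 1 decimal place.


Step 1: 2*mu/r = 2 * 3.986e14 / 9.652839e+06 = 82587102.095
Step 2: v_esc = sqrt(82587102.095) = 9087.7 m/s

9087.7


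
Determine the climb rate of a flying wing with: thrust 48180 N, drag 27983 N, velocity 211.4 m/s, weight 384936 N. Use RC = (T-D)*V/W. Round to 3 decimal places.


Step 1: Excess thrust = T - D = 48180 - 27983 = 20197 N
Step 2: Excess power = 20197 * 211.4 = 4269645.8 W
Step 3: RC = 4269645.8 / 384936 = 11.092 m/s

11.092


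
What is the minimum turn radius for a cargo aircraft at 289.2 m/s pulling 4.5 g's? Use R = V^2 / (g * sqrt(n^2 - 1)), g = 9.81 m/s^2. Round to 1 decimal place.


Step 1: V^2 = 289.2^2 = 83636.64
Step 2: n^2 - 1 = 4.5^2 - 1 = 19.25
Step 3: sqrt(19.25) = 4.387482
Step 4: R = 83636.64 / (9.81 * 4.387482) = 1943.2 m

1943.2


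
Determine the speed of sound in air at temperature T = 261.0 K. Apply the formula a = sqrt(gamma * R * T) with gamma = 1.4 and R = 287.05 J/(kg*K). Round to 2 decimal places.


Step 1: gamma * R * T = 1.4 * 287.05 * 261.0 = 104888.07
Step 2: a = sqrt(104888.07) = 323.86 m/s

323.86


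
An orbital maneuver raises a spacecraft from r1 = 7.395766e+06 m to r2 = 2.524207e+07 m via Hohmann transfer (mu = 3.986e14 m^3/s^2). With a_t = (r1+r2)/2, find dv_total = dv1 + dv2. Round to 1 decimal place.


Step 1: Transfer semi-major axis a_t = (7.395766e+06 + 2.524207e+07) / 2 = 1.631892e+07 m
Step 2: v1 (circular at r1) = sqrt(mu/r1) = 7341.37 m/s
Step 3: v_t1 = sqrt(mu*(2/r1 - 1/a_t)) = 9130.49 m/s
Step 4: dv1 = |9130.49 - 7341.37| = 1789.12 m/s
Step 5: v2 (circular at r2) = 3973.8 m/s, v_t2 = 2675.17 m/s
Step 6: dv2 = |3973.8 - 2675.17| = 1298.63 m/s
Step 7: Total delta-v = 1789.12 + 1298.63 = 3087.7 m/s

3087.7


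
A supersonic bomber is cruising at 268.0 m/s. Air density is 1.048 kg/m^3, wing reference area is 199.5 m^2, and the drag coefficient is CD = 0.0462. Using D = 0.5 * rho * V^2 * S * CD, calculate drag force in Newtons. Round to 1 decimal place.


Step 1: Dynamic pressure q = 0.5 * 1.048 * 268.0^2 = 37635.776 Pa
Step 2: Drag D = q * S * CD = 37635.776 * 199.5 * 0.0462
Step 3: D = 346885.2 N

346885.2


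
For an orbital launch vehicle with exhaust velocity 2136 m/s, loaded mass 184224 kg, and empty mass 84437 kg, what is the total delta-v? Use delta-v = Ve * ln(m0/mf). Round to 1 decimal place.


Step 1: Mass ratio m0/mf = 184224 / 84437 = 2.181792
Step 2: ln(2.181792) = 0.780147
Step 3: delta-v = 2136 * 0.780147 = 1666.4 m/s

1666.4


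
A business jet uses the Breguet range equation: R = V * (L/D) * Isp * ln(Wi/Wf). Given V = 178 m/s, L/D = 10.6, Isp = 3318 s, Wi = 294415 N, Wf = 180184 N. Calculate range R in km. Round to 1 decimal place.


Step 1: Coefficient = V * (L/D) * Isp = 178 * 10.6 * 3318 = 6260402.4 m
Step 2: Wi/Wf = 294415 / 180184 = 1.633969
Step 3: ln(1.633969) = 0.491012
Step 4: R = 6260402.4 * 0.491012 = 3073931.4 m = 3073.9 km

3073.9


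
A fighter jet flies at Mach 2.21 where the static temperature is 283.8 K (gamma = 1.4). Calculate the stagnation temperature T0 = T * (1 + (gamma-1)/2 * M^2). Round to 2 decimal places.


Step 1: (gamma-1)/2 = 0.2
Step 2: M^2 = 4.8841
Step 3: 1 + 0.2 * 4.8841 = 1.97682
Step 4: T0 = 283.8 * 1.97682 = 561.02 K

561.02


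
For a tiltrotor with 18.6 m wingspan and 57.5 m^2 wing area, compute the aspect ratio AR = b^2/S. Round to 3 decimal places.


Step 1: b^2 = 18.6^2 = 345.96
Step 2: AR = 345.96 / 57.5 = 6.017

6.017


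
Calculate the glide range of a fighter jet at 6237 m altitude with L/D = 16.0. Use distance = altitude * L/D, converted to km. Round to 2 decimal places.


Step 1: Glide distance = altitude * L/D = 6237 * 16.0 = 99792.0 m
Step 2: Convert to km: 99792.0 / 1000 = 99.79 km

99.79


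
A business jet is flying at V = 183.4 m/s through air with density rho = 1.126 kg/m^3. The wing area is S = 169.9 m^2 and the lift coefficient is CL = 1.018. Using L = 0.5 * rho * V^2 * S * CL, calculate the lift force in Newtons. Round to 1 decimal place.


Step 1: Calculate dynamic pressure q = 0.5 * 1.126 * 183.4^2 = 0.5 * 1.126 * 33635.56 = 18936.8203 Pa
Step 2: Multiply by wing area and lift coefficient: L = 18936.8203 * 169.9 * 1.018
Step 3: L = 3217365.7656 * 1.018 = 3275278.3 N

3275278.3


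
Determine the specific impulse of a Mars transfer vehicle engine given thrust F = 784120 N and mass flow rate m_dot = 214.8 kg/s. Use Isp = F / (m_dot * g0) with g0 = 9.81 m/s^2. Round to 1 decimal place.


Step 1: m_dot * g0 = 214.8 * 9.81 = 2107.19
Step 2: Isp = 784120 / 2107.19 = 372.1 s

372.1


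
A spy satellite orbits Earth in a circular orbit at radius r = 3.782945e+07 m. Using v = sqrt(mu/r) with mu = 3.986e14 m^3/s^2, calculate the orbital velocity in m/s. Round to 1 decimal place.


Step 1: mu / r = 3.986e14 / 3.782945e+07 = 10536764.3463
Step 2: v = sqrt(10536764.3463) = 3246.0 m/s

3246.0


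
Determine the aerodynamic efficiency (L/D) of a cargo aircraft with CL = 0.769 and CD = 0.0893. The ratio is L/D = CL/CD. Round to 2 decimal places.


Step 1: L/D = CL / CD = 0.769 / 0.0893
Step 2: L/D = 8.61

8.61


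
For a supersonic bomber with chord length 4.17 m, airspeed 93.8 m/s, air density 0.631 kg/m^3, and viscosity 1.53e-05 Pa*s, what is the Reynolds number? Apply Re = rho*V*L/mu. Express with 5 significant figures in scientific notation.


Step 1: Numerator = rho * V * L = 0.631 * 93.8 * 4.17 = 246.813126
Step 2: Re = 246.813126 / 1.53e-05
Step 3: Re = 1.6132e+07

1.6132e+07


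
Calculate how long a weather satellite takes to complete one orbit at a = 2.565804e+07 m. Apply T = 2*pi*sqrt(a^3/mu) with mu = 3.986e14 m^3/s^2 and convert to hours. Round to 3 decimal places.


Step 1: a^3 / mu = 1.689159e+22 / 3.986e14 = 4.237729e+07
Step 2: sqrt(4.237729e+07) = 6509.7839 s
Step 3: T = 2*pi * 6509.7839 = 40902.18 s
Step 4: T in hours = 40902.18 / 3600 = 11.362 hours

11.362


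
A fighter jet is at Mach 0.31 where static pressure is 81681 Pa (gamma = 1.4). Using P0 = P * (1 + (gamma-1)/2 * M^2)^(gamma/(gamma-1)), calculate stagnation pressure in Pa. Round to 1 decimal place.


Step 1: (gamma-1)/2 * M^2 = 0.2 * 0.0961 = 0.01922
Step 2: 1 + 0.01922 = 1.01922
Step 3: Exponent gamma/(gamma-1) = 3.5
Step 4: P0 = 81681 * 1.01922^3.5 = 87309.0 Pa

87309.0


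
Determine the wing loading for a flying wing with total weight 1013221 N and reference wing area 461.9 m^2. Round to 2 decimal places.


Step 1: Wing loading = W / S = 1013221 / 461.9
Step 2: Wing loading = 2193.59 N/m^2

2193.59


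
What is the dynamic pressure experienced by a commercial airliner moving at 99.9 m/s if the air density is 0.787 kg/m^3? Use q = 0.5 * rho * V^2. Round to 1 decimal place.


Step 1: V^2 = 99.9^2 = 9980.01
Step 2: q = 0.5 * 0.787 * 9980.01
Step 3: q = 3927.1 Pa

3927.1


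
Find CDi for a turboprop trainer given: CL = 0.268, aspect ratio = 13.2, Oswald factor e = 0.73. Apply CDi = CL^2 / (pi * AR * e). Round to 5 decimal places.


Step 1: CL^2 = 0.268^2 = 0.071824
Step 2: pi * AR * e = 3.14159 * 13.2 * 0.73 = 30.272387
Step 3: CDi = 0.071824 / 30.272387 = 0.00237

0.00237


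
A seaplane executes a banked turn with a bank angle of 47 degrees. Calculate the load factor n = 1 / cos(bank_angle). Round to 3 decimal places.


Step 1: Convert 47 degrees to radians = 0.820305
Step 2: cos(47 deg) = 0.681998
Step 3: n = 1 / 0.681998 = 1.466

1.466


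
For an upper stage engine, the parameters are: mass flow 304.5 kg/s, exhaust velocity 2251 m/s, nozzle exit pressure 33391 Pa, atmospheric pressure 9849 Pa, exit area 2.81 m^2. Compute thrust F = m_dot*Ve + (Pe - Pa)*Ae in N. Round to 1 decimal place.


Step 1: Momentum thrust = m_dot * Ve = 304.5 * 2251 = 685429.5 N
Step 2: Pressure thrust = (Pe - Pa) * Ae = (33391 - 9849) * 2.81 = 66153.02 N
Step 3: Total thrust F = 685429.5 + 66153.02 = 751582.5 N

751582.5


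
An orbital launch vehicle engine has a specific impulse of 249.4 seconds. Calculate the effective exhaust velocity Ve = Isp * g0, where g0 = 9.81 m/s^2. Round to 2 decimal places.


Step 1: Ve = Isp * g0 = 249.4 * 9.81
Step 2: Ve = 2446.61 m/s

2446.61


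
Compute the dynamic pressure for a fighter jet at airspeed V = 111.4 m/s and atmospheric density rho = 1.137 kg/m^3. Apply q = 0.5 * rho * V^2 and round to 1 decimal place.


Step 1: V^2 = 111.4^2 = 12409.96
Step 2: q = 0.5 * 1.137 * 12409.96
Step 3: q = 7055.1 Pa

7055.1


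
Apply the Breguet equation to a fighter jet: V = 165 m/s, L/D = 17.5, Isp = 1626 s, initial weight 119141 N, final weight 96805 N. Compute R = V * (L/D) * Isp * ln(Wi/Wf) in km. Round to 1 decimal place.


Step 1: Coefficient = V * (L/D) * Isp = 165 * 17.5 * 1626 = 4695075.0 m
Step 2: Wi/Wf = 119141 / 96805 = 1.230732
Step 3: ln(1.230732) = 0.207609
Step 4: R = 4695075.0 * 0.207609 = 974739.9 m = 974.7 km

974.7


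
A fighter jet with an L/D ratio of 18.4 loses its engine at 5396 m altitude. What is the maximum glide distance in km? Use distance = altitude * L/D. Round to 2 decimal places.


Step 1: Glide distance = altitude * L/D = 5396 * 18.4 = 99286.4 m
Step 2: Convert to km: 99286.4 / 1000 = 99.29 km

99.29


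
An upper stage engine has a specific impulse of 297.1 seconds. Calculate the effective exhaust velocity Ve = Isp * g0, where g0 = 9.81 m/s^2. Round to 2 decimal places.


Step 1: Ve = Isp * g0 = 297.1 * 9.81
Step 2: Ve = 2914.55 m/s

2914.55


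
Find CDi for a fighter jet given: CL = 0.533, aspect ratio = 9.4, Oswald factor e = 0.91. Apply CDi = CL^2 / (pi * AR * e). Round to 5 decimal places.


Step 1: CL^2 = 0.533^2 = 0.284089
Step 2: pi * AR * e = 3.14159 * 9.4 * 0.91 = 26.873184
Step 3: CDi = 0.284089 / 26.873184 = 0.01057

0.01057


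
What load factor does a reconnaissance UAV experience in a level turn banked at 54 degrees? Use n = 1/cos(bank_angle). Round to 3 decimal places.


Step 1: Convert 54 degrees to radians = 0.942478
Step 2: cos(54 deg) = 0.587785
Step 3: n = 1 / 0.587785 = 1.701

1.701


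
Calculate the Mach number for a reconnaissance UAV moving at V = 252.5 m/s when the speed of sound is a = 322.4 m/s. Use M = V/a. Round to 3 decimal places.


Step 1: M = V / a = 252.5 / 322.4
Step 2: M = 0.783

0.783


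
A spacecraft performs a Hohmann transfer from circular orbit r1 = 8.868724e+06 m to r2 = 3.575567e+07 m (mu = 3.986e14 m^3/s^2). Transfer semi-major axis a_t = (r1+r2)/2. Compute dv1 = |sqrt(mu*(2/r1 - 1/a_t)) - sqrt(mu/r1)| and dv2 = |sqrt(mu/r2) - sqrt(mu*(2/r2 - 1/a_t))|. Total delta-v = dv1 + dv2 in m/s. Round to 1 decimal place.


Step 1: Transfer semi-major axis a_t = (8.868724e+06 + 3.575567e+07) / 2 = 2.231220e+07 m
Step 2: v1 (circular at r1) = sqrt(mu/r1) = 6704.06 m/s
Step 3: v_t1 = sqrt(mu*(2/r1 - 1/a_t)) = 8486.71 m/s
Step 4: dv1 = |8486.71 - 6704.06| = 1782.65 m/s
Step 5: v2 (circular at r2) = 3338.84 m/s, v_t2 = 2105.02 m/s
Step 6: dv2 = |3338.84 - 2105.02| = 1233.83 m/s
Step 7: Total delta-v = 1782.65 + 1233.83 = 3016.5 m/s

3016.5


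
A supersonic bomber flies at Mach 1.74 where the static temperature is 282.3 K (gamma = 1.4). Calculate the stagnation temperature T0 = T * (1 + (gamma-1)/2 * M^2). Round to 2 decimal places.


Step 1: (gamma-1)/2 = 0.2
Step 2: M^2 = 3.0276
Step 3: 1 + 0.2 * 3.0276 = 1.60552
Step 4: T0 = 282.3 * 1.60552 = 453.24 K

453.24


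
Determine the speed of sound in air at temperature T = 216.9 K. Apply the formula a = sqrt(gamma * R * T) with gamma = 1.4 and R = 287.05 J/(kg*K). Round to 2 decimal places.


Step 1: gamma * R * T = 1.4 * 287.05 * 216.9 = 87165.603
Step 2: a = sqrt(87165.603) = 295.24 m/s

295.24


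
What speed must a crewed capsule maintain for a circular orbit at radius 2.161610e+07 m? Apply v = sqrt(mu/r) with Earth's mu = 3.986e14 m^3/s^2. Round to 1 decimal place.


Step 1: mu / r = 3.986e14 / 2.161610e+07 = 18439959.1046
Step 2: v = sqrt(18439959.1046) = 4294.2 m/s

4294.2


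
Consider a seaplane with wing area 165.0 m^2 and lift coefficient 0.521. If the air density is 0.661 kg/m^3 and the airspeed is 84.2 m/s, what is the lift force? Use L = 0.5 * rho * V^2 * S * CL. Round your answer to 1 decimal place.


Step 1: Calculate dynamic pressure q = 0.5 * 0.661 * 84.2^2 = 0.5 * 0.661 * 7089.64 = 2343.126 Pa
Step 2: Multiply by wing area and lift coefficient: L = 2343.126 * 165.0 * 0.521
Step 3: L = 386615.7933 * 0.521 = 201426.8 N

201426.8


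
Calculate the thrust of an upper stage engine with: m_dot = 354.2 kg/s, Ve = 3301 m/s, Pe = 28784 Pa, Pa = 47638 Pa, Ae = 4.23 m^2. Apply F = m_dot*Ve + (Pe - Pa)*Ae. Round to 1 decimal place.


Step 1: Momentum thrust = m_dot * Ve = 354.2 * 3301 = 1169214.2 N
Step 2: Pressure thrust = (Pe - Pa) * Ae = (28784 - 47638) * 4.23 = -79752.42 N
Step 3: Total thrust F = 1169214.2 + -79752.42 = 1089461.8 N

1089461.8


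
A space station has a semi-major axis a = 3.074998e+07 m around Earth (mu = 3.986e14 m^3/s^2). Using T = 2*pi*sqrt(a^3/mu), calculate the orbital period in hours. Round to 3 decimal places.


Step 1: a^3 / mu = 2.907599e+22 / 3.986e14 = 7.294528e+07
Step 2: sqrt(7.294528e+07) = 8540.8011 s
Step 3: T = 2*pi * 8540.8011 = 53663.44 s
Step 4: T in hours = 53663.44 / 3600 = 14.907 hours

14.907


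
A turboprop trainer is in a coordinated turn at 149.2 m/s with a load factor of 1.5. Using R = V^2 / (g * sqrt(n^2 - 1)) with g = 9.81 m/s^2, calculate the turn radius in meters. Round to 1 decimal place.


Step 1: V^2 = 149.2^2 = 22260.64
Step 2: n^2 - 1 = 1.5^2 - 1 = 1.25
Step 3: sqrt(1.25) = 1.118034
Step 4: R = 22260.64 / (9.81 * 1.118034) = 2029.6 m

2029.6


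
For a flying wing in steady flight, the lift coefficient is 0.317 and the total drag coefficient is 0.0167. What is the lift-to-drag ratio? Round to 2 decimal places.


Step 1: L/D = CL / CD = 0.317 / 0.0167
Step 2: L/D = 18.98

18.98


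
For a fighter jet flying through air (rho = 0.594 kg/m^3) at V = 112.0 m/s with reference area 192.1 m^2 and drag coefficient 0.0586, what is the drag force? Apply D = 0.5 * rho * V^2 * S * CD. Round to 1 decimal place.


Step 1: Dynamic pressure q = 0.5 * 0.594 * 112.0^2 = 3725.568 Pa
Step 2: Drag D = q * S * CD = 3725.568 * 192.1 * 0.0586
Step 3: D = 41938.9 N

41938.9


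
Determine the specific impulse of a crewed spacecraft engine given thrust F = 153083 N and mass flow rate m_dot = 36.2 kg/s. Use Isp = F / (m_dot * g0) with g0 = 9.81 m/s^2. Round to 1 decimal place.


Step 1: m_dot * g0 = 36.2 * 9.81 = 355.12
Step 2: Isp = 153083 / 355.12 = 431.1 s

431.1


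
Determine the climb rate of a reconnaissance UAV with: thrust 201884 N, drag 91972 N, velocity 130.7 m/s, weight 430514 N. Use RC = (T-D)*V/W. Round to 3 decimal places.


Step 1: Excess thrust = T - D = 201884 - 91972 = 109912 N
Step 2: Excess power = 109912 * 130.7 = 14365498.4 W
Step 3: RC = 14365498.4 / 430514 = 33.368 m/s

33.368


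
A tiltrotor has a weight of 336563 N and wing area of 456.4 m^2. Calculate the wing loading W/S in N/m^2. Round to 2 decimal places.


Step 1: Wing loading = W / S = 336563 / 456.4
Step 2: Wing loading = 737.43 N/m^2

737.43


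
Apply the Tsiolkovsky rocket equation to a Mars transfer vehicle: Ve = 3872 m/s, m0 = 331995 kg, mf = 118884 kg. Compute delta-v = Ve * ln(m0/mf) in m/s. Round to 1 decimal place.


Step 1: Mass ratio m0/mf = 331995 / 118884 = 2.792596
Step 2: ln(2.792596) = 1.026972
Step 3: delta-v = 3872 * 1.026972 = 3976.4 m/s

3976.4


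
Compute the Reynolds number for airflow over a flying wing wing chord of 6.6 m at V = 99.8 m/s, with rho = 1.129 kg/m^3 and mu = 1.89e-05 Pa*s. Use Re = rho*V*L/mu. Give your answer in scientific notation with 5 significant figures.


Step 1: Numerator = rho * V * L = 1.129 * 99.8 * 6.6 = 743.64972
Step 2: Re = 743.64972 / 1.89e-05
Step 3: Re = 3.9347e+07

3.9347e+07


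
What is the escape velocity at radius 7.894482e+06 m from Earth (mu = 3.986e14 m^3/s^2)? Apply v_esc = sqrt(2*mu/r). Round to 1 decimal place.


Step 1: 2*mu/r = 2 * 3.986e14 / 7.894482e+06 = 100981926.3632
Step 2: v_esc = sqrt(100981926.3632) = 10049.0 m/s

10049.0


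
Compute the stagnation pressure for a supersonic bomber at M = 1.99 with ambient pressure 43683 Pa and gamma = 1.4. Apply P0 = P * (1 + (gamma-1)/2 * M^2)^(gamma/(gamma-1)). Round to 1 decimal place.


Step 1: (gamma-1)/2 * M^2 = 0.2 * 3.9601 = 0.79202
Step 2: 1 + 0.79202 = 1.79202
Step 3: Exponent gamma/(gamma-1) = 3.5
Step 4: P0 = 43683 * 1.79202^3.5 = 336521.2 Pa

336521.2


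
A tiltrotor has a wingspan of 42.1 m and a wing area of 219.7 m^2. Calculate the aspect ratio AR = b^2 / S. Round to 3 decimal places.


Step 1: b^2 = 42.1^2 = 1772.41
Step 2: AR = 1772.41 / 219.7 = 8.067

8.067


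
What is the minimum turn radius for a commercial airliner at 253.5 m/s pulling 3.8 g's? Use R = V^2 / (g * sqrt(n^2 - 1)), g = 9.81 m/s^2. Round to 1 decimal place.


Step 1: V^2 = 253.5^2 = 64262.25
Step 2: n^2 - 1 = 3.8^2 - 1 = 13.44
Step 3: sqrt(13.44) = 3.666061
Step 4: R = 64262.25 / (9.81 * 3.666061) = 1786.8 m

1786.8


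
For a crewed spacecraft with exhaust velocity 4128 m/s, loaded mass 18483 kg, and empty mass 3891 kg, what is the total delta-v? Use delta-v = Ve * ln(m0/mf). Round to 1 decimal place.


Step 1: Mass ratio m0/mf = 18483 / 3891 = 4.750193
Step 2: ln(4.750193) = 1.558185
Step 3: delta-v = 4128 * 1.558185 = 6432.2 m/s

6432.2


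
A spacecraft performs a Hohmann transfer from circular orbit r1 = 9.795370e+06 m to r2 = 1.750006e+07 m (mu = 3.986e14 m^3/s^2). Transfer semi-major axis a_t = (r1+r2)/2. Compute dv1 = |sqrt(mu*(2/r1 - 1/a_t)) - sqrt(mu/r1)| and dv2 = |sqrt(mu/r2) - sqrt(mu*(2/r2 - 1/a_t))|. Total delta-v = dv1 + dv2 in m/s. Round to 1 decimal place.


Step 1: Transfer semi-major axis a_t = (9.795370e+06 + 1.750006e+07) / 2 = 1.364772e+07 m
Step 2: v1 (circular at r1) = sqrt(mu/r1) = 6379.08 m/s
Step 3: v_t1 = sqrt(mu*(2/r1 - 1/a_t)) = 7223.51 m/s
Step 4: dv1 = |7223.51 - 6379.08| = 844.42 m/s
Step 5: v2 (circular at r2) = 4772.53 m/s, v_t2 = 4043.24 m/s
Step 6: dv2 = |4772.53 - 4043.24| = 729.29 m/s
Step 7: Total delta-v = 844.42 + 729.29 = 1573.7 m/s

1573.7


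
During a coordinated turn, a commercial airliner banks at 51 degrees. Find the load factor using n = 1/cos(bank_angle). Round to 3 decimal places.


Step 1: Convert 51 degrees to radians = 0.890118
Step 2: cos(51 deg) = 0.62932
Step 3: n = 1 / 0.62932 = 1.589

1.589


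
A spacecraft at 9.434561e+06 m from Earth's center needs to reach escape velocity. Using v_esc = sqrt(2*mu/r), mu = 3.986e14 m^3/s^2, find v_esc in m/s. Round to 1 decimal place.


Step 1: 2*mu/r = 2 * 3.986e14 / 9.434561e+06 = 84497837.2603
Step 2: v_esc = sqrt(84497837.2603) = 9192.3 m/s

9192.3


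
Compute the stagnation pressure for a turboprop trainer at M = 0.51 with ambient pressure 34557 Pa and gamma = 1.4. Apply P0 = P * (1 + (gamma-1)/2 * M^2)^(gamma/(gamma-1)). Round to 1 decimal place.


Step 1: (gamma-1)/2 * M^2 = 0.2 * 0.2601 = 0.05202
Step 2: 1 + 0.05202 = 1.05202
Step 3: Exponent gamma/(gamma-1) = 3.5
Step 4: P0 = 34557 * 1.05202^3.5 = 41268.6 Pa

41268.6


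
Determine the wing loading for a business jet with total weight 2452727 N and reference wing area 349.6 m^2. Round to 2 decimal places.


Step 1: Wing loading = W / S = 2452727 / 349.6
Step 2: Wing loading = 7015.81 N/m^2

7015.81


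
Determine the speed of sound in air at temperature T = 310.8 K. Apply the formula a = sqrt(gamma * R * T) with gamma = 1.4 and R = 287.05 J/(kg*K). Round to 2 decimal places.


Step 1: gamma * R * T = 1.4 * 287.05 * 310.8 = 124901.196
Step 2: a = sqrt(124901.196) = 353.41 m/s

353.41


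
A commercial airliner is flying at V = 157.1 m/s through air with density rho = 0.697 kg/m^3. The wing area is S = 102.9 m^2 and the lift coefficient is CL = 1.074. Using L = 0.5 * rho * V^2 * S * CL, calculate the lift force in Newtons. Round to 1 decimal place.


Step 1: Calculate dynamic pressure q = 0.5 * 0.697 * 157.1^2 = 0.5 * 0.697 * 24680.41 = 8601.1229 Pa
Step 2: Multiply by wing area and lift coefficient: L = 8601.1229 * 102.9 * 1.074
Step 3: L = 885055.5449 * 1.074 = 950549.7 N

950549.7


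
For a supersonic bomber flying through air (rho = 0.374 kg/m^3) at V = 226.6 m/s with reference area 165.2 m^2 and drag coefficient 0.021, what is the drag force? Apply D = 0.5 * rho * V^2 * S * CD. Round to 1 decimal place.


Step 1: Dynamic pressure q = 0.5 * 0.374 * 226.6^2 = 9601.9937 Pa
Step 2: Drag D = q * S * CD = 9601.9937 * 165.2 * 0.021
Step 3: D = 33311.2 N

33311.2


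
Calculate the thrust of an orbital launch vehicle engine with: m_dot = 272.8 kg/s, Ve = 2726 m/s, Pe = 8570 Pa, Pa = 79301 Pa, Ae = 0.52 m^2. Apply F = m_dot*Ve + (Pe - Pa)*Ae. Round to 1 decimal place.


Step 1: Momentum thrust = m_dot * Ve = 272.8 * 2726 = 743652.8 N
Step 2: Pressure thrust = (Pe - Pa) * Ae = (8570 - 79301) * 0.52 = -36780.12 N
Step 3: Total thrust F = 743652.8 + -36780.12 = 706872.7 N

706872.7


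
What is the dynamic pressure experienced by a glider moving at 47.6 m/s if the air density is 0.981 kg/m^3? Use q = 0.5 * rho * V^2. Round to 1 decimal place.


Step 1: V^2 = 47.6^2 = 2265.76
Step 2: q = 0.5 * 0.981 * 2265.76
Step 3: q = 1111.4 Pa

1111.4


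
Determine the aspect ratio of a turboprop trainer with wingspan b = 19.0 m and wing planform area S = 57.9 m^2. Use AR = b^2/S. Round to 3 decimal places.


Step 1: b^2 = 19.0^2 = 361.0
Step 2: AR = 361.0 / 57.9 = 6.235

6.235


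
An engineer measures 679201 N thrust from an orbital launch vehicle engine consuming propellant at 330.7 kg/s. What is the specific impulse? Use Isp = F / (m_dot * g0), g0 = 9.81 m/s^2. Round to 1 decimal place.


Step 1: m_dot * g0 = 330.7 * 9.81 = 3244.17
Step 2: Isp = 679201 / 3244.17 = 209.4 s

209.4


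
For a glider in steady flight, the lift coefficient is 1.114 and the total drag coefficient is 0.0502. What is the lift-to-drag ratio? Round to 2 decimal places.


Step 1: L/D = CL / CD = 1.114 / 0.0502
Step 2: L/D = 22.19

22.19


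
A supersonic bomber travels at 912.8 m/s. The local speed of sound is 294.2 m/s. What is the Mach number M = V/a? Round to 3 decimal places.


Step 1: M = V / a = 912.8 / 294.2
Step 2: M = 3.103

3.103


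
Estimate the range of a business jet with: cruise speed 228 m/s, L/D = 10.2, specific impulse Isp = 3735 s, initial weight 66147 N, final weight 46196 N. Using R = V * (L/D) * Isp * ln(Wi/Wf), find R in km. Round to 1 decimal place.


Step 1: Coefficient = V * (L/D) * Isp = 228 * 10.2 * 3735 = 8686116.0 m
Step 2: Wi/Wf = 66147 / 46196 = 1.431877
Step 3: ln(1.431877) = 0.358986
Step 4: R = 8686116.0 * 0.358986 = 3118196.9 m = 3118.2 km

3118.2


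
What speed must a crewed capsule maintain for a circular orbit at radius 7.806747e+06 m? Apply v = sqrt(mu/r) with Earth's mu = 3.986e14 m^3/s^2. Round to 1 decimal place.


Step 1: mu / r = 3.986e14 / 7.806747e+06 = 51058398.5878
Step 2: v = sqrt(51058398.5878) = 7145.5 m/s

7145.5


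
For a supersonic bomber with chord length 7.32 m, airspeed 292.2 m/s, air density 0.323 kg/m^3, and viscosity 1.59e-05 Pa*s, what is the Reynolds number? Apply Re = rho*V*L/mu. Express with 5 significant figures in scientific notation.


Step 1: Numerator = rho * V * L = 0.323 * 292.2 * 7.32 = 690.865992
Step 2: Re = 690.865992 / 1.59e-05
Step 3: Re = 4.3451e+07

4.3451e+07


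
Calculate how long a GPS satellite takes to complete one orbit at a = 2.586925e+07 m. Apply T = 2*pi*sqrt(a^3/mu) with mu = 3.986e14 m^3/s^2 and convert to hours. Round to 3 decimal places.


Step 1: a^3 / mu = 1.731217e+22 / 3.986e14 = 4.343244e+07
Step 2: sqrt(4.343244e+07) = 6590.3292 s
Step 3: T = 2*pi * 6590.3292 = 41408.26 s
Step 4: T in hours = 41408.26 / 3600 = 11.502 hours

11.502


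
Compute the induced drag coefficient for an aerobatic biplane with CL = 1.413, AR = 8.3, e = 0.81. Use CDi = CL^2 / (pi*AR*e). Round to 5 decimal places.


Step 1: CL^2 = 1.413^2 = 1.996569
Step 2: pi * AR * e = 3.14159 * 8.3 * 0.81 = 21.120927
Step 3: CDi = 1.996569 / 21.120927 = 0.09453

0.09453


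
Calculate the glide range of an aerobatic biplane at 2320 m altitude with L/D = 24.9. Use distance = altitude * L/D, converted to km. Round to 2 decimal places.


Step 1: Glide distance = altitude * L/D = 2320 * 24.9 = 57768.0 m
Step 2: Convert to km: 57768.0 / 1000 = 57.77 km

57.77


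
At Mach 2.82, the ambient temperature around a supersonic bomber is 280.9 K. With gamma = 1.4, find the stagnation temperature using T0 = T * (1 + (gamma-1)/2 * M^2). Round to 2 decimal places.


Step 1: (gamma-1)/2 = 0.2
Step 2: M^2 = 7.9524
Step 3: 1 + 0.2 * 7.9524 = 2.59048
Step 4: T0 = 280.9 * 2.59048 = 727.67 K

727.67


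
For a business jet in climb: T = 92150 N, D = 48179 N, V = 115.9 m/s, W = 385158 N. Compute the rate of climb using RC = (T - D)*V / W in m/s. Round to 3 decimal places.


Step 1: Excess thrust = T - D = 92150 - 48179 = 43971 N
Step 2: Excess power = 43971 * 115.9 = 5096238.9 W
Step 3: RC = 5096238.9 / 385158 = 13.232 m/s

13.232


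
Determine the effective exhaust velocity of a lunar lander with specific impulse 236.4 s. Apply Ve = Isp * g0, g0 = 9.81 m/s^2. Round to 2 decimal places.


Step 1: Ve = Isp * g0 = 236.4 * 9.81
Step 2: Ve = 2319.08 m/s

2319.08


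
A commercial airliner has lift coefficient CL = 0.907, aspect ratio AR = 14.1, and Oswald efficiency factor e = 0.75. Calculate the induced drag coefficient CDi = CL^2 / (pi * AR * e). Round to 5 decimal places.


Step 1: CL^2 = 0.907^2 = 0.822649
Step 2: pi * AR * e = 3.14159 * 14.1 * 0.75 = 33.222342
Step 3: CDi = 0.822649 / 33.222342 = 0.02476

0.02476


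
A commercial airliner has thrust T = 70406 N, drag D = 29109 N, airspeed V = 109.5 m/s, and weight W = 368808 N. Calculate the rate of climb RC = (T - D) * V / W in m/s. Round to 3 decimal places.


Step 1: Excess thrust = T - D = 70406 - 29109 = 41297 N
Step 2: Excess power = 41297 * 109.5 = 4522021.5 W
Step 3: RC = 4522021.5 / 368808 = 12.261 m/s

12.261


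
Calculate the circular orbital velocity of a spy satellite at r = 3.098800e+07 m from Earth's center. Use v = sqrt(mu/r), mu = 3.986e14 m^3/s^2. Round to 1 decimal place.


Step 1: mu / r = 3.986e14 / 3.098800e+07 = 12863043.7589
Step 2: v = sqrt(12863043.7589) = 3586.5 m/s

3586.5


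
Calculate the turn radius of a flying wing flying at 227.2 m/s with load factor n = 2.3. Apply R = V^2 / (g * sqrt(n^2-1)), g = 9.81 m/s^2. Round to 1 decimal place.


Step 1: V^2 = 227.2^2 = 51619.84
Step 2: n^2 - 1 = 2.3^2 - 1 = 4.29
Step 3: sqrt(4.29) = 2.071232
Step 4: R = 51619.84 / (9.81 * 2.071232) = 2540.5 m

2540.5


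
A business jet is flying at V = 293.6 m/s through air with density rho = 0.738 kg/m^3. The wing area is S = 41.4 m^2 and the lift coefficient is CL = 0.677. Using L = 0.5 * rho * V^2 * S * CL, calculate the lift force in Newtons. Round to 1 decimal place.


Step 1: Calculate dynamic pressure q = 0.5 * 0.738 * 293.6^2 = 0.5 * 0.738 * 86200.96 = 31808.1542 Pa
Step 2: Multiply by wing area and lift coefficient: L = 31808.1542 * 41.4 * 0.677
Step 3: L = 1316857.5855 * 0.677 = 891512.6 N

891512.6


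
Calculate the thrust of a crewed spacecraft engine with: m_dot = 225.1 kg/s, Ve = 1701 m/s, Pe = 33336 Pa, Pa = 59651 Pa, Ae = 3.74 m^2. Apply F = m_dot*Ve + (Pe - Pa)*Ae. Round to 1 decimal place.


Step 1: Momentum thrust = m_dot * Ve = 225.1 * 1701 = 382895.1 N
Step 2: Pressure thrust = (Pe - Pa) * Ae = (33336 - 59651) * 3.74 = -98418.10 N
Step 3: Total thrust F = 382895.1 + -98418.10 = 284477.0 N

284477.0


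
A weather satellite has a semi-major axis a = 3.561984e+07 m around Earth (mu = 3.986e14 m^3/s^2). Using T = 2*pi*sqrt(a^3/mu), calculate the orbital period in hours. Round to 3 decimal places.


Step 1: a^3 / mu = 4.519349e+22 / 3.986e14 = 1.133806e+08
Step 2: sqrt(1.133806e+08) = 10648.0308 s
Step 3: T = 2*pi * 10648.0308 = 66903.55 s
Step 4: T in hours = 66903.55 / 3600 = 18.584 hours

18.584


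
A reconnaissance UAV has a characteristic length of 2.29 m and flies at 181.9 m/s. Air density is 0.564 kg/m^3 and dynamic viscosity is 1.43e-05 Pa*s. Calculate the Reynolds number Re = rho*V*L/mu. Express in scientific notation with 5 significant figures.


Step 1: Numerator = rho * V * L = 0.564 * 181.9 * 2.29 = 234.934764
Step 2: Re = 234.934764 / 1.43e-05
Step 3: Re = 1.6429e+07

1.6429e+07


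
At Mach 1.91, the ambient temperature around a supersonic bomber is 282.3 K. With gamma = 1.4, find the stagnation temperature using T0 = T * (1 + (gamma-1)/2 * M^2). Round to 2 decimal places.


Step 1: (gamma-1)/2 = 0.2
Step 2: M^2 = 3.6481
Step 3: 1 + 0.2 * 3.6481 = 1.72962
Step 4: T0 = 282.3 * 1.72962 = 488.27 K

488.27


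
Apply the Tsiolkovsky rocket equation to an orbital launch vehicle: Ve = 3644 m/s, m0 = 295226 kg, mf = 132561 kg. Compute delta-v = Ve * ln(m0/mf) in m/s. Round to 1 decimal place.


Step 1: Mass ratio m0/mf = 295226 / 132561 = 2.227095
Step 2: ln(2.227095) = 0.800698
Step 3: delta-v = 3644 * 0.800698 = 2917.7 m/s

2917.7


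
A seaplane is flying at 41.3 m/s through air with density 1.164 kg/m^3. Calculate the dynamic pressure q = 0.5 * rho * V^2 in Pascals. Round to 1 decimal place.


Step 1: V^2 = 41.3^2 = 1705.69
Step 2: q = 0.5 * 1.164 * 1705.69
Step 3: q = 992.7 Pa

992.7


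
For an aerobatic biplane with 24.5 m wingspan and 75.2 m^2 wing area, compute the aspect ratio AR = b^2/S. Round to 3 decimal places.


Step 1: b^2 = 24.5^2 = 600.25
Step 2: AR = 600.25 / 75.2 = 7.982

7.982


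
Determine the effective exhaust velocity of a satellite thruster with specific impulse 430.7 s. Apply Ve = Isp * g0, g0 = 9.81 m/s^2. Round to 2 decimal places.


Step 1: Ve = Isp * g0 = 430.7 * 9.81
Step 2: Ve = 4225.17 m/s

4225.17


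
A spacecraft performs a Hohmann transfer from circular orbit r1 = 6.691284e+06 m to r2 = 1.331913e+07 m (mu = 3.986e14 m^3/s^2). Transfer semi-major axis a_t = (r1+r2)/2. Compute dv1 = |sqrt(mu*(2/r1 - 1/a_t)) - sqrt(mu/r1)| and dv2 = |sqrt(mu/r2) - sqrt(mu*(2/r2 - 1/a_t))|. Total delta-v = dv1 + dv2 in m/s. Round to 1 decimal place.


Step 1: Transfer semi-major axis a_t = (6.691284e+06 + 1.331913e+07) / 2 = 1.000521e+07 m
Step 2: v1 (circular at r1) = sqrt(mu/r1) = 7718.16 m/s
Step 3: v_t1 = sqrt(mu*(2/r1 - 1/a_t)) = 8905.1 m/s
Step 4: dv1 = |8905.1 - 7718.16| = 1186.94 m/s
Step 5: v2 (circular at r2) = 5470.55 m/s, v_t2 = 4473.76 m/s
Step 6: dv2 = |5470.55 - 4473.76| = 996.79 m/s
Step 7: Total delta-v = 1186.94 + 996.79 = 2183.7 m/s

2183.7


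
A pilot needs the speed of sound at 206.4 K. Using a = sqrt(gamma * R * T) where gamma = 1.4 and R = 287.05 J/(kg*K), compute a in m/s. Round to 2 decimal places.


Step 1: gamma * R * T = 1.4 * 287.05 * 206.4 = 82945.968
Step 2: a = sqrt(82945.968) = 288.00 m/s

288.00


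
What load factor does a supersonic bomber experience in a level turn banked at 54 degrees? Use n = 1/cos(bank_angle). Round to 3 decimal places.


Step 1: Convert 54 degrees to radians = 0.942478
Step 2: cos(54 deg) = 0.587785
Step 3: n = 1 / 0.587785 = 1.701

1.701


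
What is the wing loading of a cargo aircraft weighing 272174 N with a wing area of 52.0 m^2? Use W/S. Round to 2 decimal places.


Step 1: Wing loading = W / S = 272174 / 52.0
Step 2: Wing loading = 5234.12 N/m^2

5234.12


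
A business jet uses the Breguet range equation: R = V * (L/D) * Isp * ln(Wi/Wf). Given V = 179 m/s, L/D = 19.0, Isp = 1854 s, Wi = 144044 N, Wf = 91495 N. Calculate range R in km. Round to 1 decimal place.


Step 1: Coefficient = V * (L/D) * Isp = 179 * 19.0 * 1854 = 6305454.0 m
Step 2: Wi/Wf = 144044 / 91495 = 1.574337
Step 3: ln(1.574337) = 0.453834
Step 4: R = 6305454.0 * 0.453834 = 2861632.5 m = 2861.6 km

2861.6


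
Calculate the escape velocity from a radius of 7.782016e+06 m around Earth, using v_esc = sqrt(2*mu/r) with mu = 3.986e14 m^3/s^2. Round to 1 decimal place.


Step 1: 2*mu/r = 2 * 3.986e14 / 7.782016e+06 = 102441321.1178
Step 2: v_esc = sqrt(102441321.1178) = 10121.3 m/s

10121.3


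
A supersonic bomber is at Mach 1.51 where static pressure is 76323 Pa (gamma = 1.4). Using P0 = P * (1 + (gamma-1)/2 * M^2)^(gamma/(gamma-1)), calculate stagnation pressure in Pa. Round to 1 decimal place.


Step 1: (gamma-1)/2 * M^2 = 0.2 * 2.2801 = 0.45602
Step 2: 1 + 0.45602 = 1.45602
Step 3: Exponent gamma/(gamma-1) = 3.5
Step 4: P0 = 76323 * 1.45602^3.5 = 284276.6 Pa

284276.6
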